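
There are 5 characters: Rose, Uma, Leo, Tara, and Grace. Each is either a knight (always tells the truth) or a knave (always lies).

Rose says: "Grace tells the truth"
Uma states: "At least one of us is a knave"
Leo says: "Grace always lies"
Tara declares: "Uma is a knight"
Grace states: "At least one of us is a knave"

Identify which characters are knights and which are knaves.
Rose is a knight.
Uma is a knight.
Leo is a knave.
Tara is a knight.
Grace is a knight.

Verification:
- Rose (knight) says "Grace tells the truth" - this is TRUE because Grace is a knight.
- Uma (knight) says "At least one of us is a knave" - this is TRUE because Leo is a knave.
- Leo (knave) says "Grace always lies" - this is FALSE (a lie) because Grace is a knight.
- Tara (knight) says "Uma is a knight" - this is TRUE because Uma is a knight.
- Grace (knight) says "At least one of us is a knave" - this is TRUE because Leo is a knave.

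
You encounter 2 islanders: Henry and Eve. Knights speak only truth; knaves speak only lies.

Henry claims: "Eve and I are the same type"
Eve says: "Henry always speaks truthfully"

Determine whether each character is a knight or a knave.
Henry is a knight.
Eve is a knight.

Verification:
- Henry (knight) says "Eve and I are the same type" - this is TRUE because Henry is a knight and Eve is a knight.
- Eve (knight) says "Henry always speaks truthfully" - this is TRUE because Henry is a knight.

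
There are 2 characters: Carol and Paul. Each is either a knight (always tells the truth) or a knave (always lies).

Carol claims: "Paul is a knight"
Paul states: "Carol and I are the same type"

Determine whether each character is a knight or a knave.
Carol is a knight.
Paul is a knight.

Verification:
- Carol (knight) says "Paul is a knight" - this is TRUE because Paul is a knight.
- Paul (knight) says "Carol and I are the same type" - this is TRUE because Paul is a knight and Carol is a knight.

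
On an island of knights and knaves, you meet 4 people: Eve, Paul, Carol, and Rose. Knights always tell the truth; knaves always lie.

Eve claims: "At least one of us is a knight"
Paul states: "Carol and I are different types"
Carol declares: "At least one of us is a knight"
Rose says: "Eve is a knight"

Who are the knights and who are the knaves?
Eve is a knave.
Paul is a knave.
Carol is a knave.
Rose is a knave.

Verification:
- Eve (knave) says "At least one of us is a knight" - this is FALSE (a lie) because no one is a knight.
- Paul (knave) says "Carol and I are different types" - this is FALSE (a lie) because Paul is a knave and Carol is a knave.
- Carol (knave) says "At least one of us is a knight" - this is FALSE (a lie) because no one is a knight.
- Rose (knave) says "Eve is a knight" - this is FALSE (a lie) because Eve is a knave.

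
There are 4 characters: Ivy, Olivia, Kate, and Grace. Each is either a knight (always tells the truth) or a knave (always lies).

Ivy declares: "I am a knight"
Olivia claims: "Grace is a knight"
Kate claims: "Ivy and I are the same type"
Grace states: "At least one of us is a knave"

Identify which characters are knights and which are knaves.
Ivy is a knight.
Olivia is a knight.
Kate is a knave.
Grace is a knight.

Verification:
- Ivy (knight) says "I am a knight" - this is TRUE because Ivy is a knight.
- Olivia (knight) says "Grace is a knight" - this is TRUE because Grace is a knight.
- Kate (knave) says "Ivy and I are the same type" - this is FALSE (a lie) because Kate is a knave and Ivy is a knight.
- Grace (knight) says "At least one of us is a knave" - this is TRUE because Kate is a knave.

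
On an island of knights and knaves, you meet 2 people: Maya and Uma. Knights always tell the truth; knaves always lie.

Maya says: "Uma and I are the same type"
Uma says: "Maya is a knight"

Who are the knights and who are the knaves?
Maya is a knight.
Uma is a knight.

Verification:
- Maya (knight) says "Uma and I are the same type" - this is TRUE because Maya is a knight and Uma is a knight.
- Uma (knight) says "Maya is a knight" - this is TRUE because Maya is a knight.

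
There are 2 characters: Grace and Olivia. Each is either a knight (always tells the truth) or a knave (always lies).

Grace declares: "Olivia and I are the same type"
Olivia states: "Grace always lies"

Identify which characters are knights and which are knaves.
Grace is a knave.
Olivia is a knight.

Verification:
- Grace (knave) says "Olivia and I are the same type" - this is FALSE (a lie) because Grace is a knave and Olivia is a knight.
- Olivia (knight) says "Grace always lies" - this is TRUE because Grace is a knave.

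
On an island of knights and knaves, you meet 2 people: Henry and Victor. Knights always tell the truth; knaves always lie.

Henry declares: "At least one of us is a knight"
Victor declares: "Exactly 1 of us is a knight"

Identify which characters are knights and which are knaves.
Henry is a knave.
Victor is a knave.

Verification:
- Henry (knave) says "At least one of us is a knight" - this is FALSE (a lie) because no one is a knight.
- Victor (knave) says "Exactly 1 of us is a knight" - this is FALSE (a lie) because there are 0 knights.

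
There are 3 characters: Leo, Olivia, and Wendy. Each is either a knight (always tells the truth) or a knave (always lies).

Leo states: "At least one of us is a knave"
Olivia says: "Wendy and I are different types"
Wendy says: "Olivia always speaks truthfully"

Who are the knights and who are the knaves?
Leo is a knight.
Olivia is a knave.
Wendy is a knave.

Verification:
- Leo (knight) says "At least one of us is a knave" - this is TRUE because Olivia and Wendy are knaves.
- Olivia (knave) says "Wendy and I are different types" - this is FALSE (a lie) because Olivia is a knave and Wendy is a knave.
- Wendy (knave) says "Olivia always speaks truthfully" - this is FALSE (a lie) because Olivia is a knave.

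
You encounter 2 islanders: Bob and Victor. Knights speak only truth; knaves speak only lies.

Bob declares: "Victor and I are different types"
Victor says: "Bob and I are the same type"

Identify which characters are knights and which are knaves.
Bob is a knight.
Victor is a knave.

Verification:
- Bob (knight) says "Victor and I are different types" - this is TRUE because Bob is a knight and Victor is a knave.
- Victor (knave) says "Bob and I are the same type" - this is FALSE (a lie) because Victor is a knave and Bob is a knight.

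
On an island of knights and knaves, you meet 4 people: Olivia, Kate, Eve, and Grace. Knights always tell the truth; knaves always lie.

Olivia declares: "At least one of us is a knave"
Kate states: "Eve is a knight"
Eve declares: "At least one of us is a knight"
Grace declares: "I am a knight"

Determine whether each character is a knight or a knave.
Olivia is a knight.
Kate is a knight.
Eve is a knight.
Grace is a knave.

Verification:
- Olivia (knight) says "At least one of us is a knave" - this is TRUE because Grace is a knave.
- Kate (knight) says "Eve is a knight" - this is TRUE because Eve is a knight.
- Eve (knight) says "At least one of us is a knight" - this is TRUE because Olivia, Kate, and Eve are knights.
- Grace (knave) says "I am a knight" - this is FALSE (a lie) because Grace is a knave.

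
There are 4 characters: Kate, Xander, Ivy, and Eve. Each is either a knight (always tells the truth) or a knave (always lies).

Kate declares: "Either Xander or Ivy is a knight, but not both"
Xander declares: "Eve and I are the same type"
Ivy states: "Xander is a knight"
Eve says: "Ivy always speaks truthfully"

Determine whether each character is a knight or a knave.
Kate is a knave.
Xander is a knight.
Ivy is a knight.
Eve is a knight.

Verification:
- Kate (knave) says "Either Xander or Ivy is a knight, but not both" - this is FALSE (a lie) because Xander is a knight and Ivy is a knight.
- Xander (knight) says "Eve and I are the same type" - this is TRUE because Xander is a knight and Eve is a knight.
- Ivy (knight) says "Xander is a knight" - this is TRUE because Xander is a knight.
- Eve (knight) says "Ivy always speaks truthfully" - this is TRUE because Ivy is a knight.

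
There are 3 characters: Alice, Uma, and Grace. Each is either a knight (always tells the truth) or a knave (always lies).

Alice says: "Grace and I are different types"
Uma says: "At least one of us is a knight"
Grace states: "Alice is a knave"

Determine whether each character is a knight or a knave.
Alice is a knight.
Uma is a knight.
Grace is a knave.

Verification:
- Alice (knight) says "Grace and I are different types" - this is TRUE because Alice is a knight and Grace is a knave.
- Uma (knight) says "At least one of us is a knight" - this is TRUE because Alice and Uma are knights.
- Grace (knave) says "Alice is a knave" - this is FALSE (a lie) because Alice is a knight.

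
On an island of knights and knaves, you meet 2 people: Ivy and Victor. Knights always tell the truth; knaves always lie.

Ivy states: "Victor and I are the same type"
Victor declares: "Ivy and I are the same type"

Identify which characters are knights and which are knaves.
Ivy is a knight.
Victor is a knight.

Verification:
- Ivy (knight) says "Victor and I are the same type" - this is TRUE because Ivy is a knight and Victor is a knight.
- Victor (knight) says "Ivy and I are the same type" - this is TRUE because Victor is a knight and Ivy is a knight.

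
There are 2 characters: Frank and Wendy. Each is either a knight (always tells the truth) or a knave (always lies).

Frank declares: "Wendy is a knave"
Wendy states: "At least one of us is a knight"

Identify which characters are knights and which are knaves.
Frank is a knave.
Wendy is a knight.

Verification:
- Frank (knave) says "Wendy is a knave" - this is FALSE (a lie) because Wendy is a knight.
- Wendy (knight) says "At least one of us is a knight" - this is TRUE because Wendy is a knight.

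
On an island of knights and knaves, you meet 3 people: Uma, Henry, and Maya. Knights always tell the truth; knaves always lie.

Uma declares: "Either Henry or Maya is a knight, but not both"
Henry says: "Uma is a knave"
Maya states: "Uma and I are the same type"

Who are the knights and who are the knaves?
Uma is a knight.
Henry is a knave.
Maya is a knight.

Verification:
- Uma (knight) says "Either Henry or Maya is a knight, but not both" - this is TRUE because Henry is a knave and Maya is a knight.
- Henry (knave) says "Uma is a knave" - this is FALSE (a lie) because Uma is a knight.
- Maya (knight) says "Uma and I are the same type" - this is TRUE because Maya is a knight and Uma is a knight.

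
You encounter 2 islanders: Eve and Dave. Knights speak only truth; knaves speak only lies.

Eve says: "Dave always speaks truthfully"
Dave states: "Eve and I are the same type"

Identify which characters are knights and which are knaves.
Eve is a knight.
Dave is a knight.

Verification:
- Eve (knight) says "Dave always speaks truthfully" - this is TRUE because Dave is a knight.
- Dave (knight) says "Eve and I are the same type" - this is TRUE because Dave is a knight and Eve is a knight.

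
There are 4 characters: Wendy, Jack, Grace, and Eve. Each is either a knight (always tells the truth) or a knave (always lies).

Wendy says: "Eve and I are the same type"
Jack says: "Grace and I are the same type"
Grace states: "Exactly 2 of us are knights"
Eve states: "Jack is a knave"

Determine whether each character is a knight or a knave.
Wendy is a knave.
Jack is a knave.
Grace is a knight.
Eve is a knight.

Verification:
- Wendy (knave) says "Eve and I are the same type" - this is FALSE (a lie) because Wendy is a knave and Eve is a knight.
- Jack (knave) says "Grace and I are the same type" - this is FALSE (a lie) because Jack is a knave and Grace is a knight.
- Grace (knight) says "Exactly 2 of us are knights" - this is TRUE because there are 2 knights.
- Eve (knight) says "Jack is a knave" - this is TRUE because Jack is a knave.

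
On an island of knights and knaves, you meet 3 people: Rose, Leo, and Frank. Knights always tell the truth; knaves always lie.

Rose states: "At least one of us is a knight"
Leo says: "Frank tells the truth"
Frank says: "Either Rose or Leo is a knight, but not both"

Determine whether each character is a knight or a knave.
Rose is a knave.
Leo is a knave.
Frank is a knave.

Verification:
- Rose (knave) says "At least one of us is a knight" - this is FALSE (a lie) because no one is a knight.
- Leo (knave) says "Frank tells the truth" - this is FALSE (a lie) because Frank is a knave.
- Frank (knave) says "Either Rose or Leo is a knight, but not both" - this is FALSE (a lie) because Rose is a knave and Leo is a knave.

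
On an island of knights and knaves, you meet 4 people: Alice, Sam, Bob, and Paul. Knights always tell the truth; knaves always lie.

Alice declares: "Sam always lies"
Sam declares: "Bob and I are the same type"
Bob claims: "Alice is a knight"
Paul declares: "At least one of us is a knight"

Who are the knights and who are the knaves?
Alice is a knight.
Sam is a knave.
Bob is a knight.
Paul is a knight.

Verification:
- Alice (knight) says "Sam always lies" - this is TRUE because Sam is a knave.
- Sam (knave) says "Bob and I are the same type" - this is FALSE (a lie) because Sam is a knave and Bob is a knight.
- Bob (knight) says "Alice is a knight" - this is TRUE because Alice is a knight.
- Paul (knight) says "At least one of us is a knight" - this is TRUE because Alice, Bob, and Paul are knights.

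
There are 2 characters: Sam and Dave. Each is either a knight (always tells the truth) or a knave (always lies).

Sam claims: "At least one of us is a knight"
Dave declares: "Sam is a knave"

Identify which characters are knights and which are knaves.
Sam is a knight.
Dave is a knave.

Verification:
- Sam (knight) says "At least one of us is a knight" - this is TRUE because Sam is a knight.
- Dave (knave) says "Sam is a knave" - this is FALSE (a lie) because Sam is a knight.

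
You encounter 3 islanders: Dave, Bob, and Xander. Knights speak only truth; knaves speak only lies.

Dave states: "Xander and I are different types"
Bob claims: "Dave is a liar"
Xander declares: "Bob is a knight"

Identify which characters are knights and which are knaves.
Dave is a knight.
Bob is a knave.
Xander is a knave.

Verification:
- Dave (knight) says "Xander and I are different types" - this is TRUE because Dave is a knight and Xander is a knave.
- Bob (knave) says "Dave is a liar" - this is FALSE (a lie) because Dave is a knight.
- Xander (knave) says "Bob is a knight" - this is FALSE (a lie) because Bob is a knave.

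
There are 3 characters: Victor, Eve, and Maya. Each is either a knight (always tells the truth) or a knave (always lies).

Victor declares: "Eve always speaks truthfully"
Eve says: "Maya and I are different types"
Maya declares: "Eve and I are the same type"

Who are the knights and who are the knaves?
Victor is a knight.
Eve is a knight.
Maya is a knave.

Verification:
- Victor (knight) says "Eve always speaks truthfully" - this is TRUE because Eve is a knight.
- Eve (knight) says "Maya and I are different types" - this is TRUE because Eve is a knight and Maya is a knave.
- Maya (knave) says "Eve and I are the same type" - this is FALSE (a lie) because Maya is a knave and Eve is a knight.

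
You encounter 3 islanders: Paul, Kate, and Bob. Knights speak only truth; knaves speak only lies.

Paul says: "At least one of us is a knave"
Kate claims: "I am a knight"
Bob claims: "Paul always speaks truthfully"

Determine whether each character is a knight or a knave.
Paul is a knight.
Kate is a knave.
Bob is a knight.

Verification:
- Paul (knight) says "At least one of us is a knave" - this is TRUE because Kate is a knave.
- Kate (knave) says "I am a knight" - this is FALSE (a lie) because Kate is a knave.
- Bob (knight) says "Paul always speaks truthfully" - this is TRUE because Paul is a knight.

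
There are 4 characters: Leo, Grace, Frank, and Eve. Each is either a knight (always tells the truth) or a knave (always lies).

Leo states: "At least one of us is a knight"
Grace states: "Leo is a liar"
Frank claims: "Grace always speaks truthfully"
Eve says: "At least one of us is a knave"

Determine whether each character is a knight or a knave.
Leo is a knight.
Grace is a knave.
Frank is a knave.
Eve is a knight.

Verification:
- Leo (knight) says "At least one of us is a knight" - this is TRUE because Leo and Eve are knights.
- Grace (knave) says "Leo is a liar" - this is FALSE (a lie) because Leo is a knight.
- Frank (knave) says "Grace always speaks truthfully" - this is FALSE (a lie) because Grace is a knave.
- Eve (knight) says "At least one of us is a knave" - this is TRUE because Grace and Frank are knaves.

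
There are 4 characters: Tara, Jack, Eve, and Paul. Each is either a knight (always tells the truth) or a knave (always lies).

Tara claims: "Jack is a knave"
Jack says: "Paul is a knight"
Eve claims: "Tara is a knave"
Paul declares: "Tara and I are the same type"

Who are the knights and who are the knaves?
Tara is a knight.
Jack is a knave.
Eve is a knave.
Paul is a knave.

Verification:
- Tara (knight) says "Jack is a knave" - this is TRUE because Jack is a knave.
- Jack (knave) says "Paul is a knight" - this is FALSE (a lie) because Paul is a knave.
- Eve (knave) says "Tara is a knave" - this is FALSE (a lie) because Tara is a knight.
- Paul (knave) says "Tara and I are the same type" - this is FALSE (a lie) because Paul is a knave and Tara is a knight.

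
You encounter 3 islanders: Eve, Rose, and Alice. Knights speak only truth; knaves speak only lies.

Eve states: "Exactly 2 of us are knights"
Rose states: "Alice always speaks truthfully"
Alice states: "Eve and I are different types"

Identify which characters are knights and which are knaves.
Eve is a knave.
Rose is a knave.
Alice is a knave.

Verification:
- Eve (knave) says "Exactly 2 of us are knights" - this is FALSE (a lie) because there are 0 knights.
- Rose (knave) says "Alice always speaks truthfully" - this is FALSE (a lie) because Alice is a knave.
- Alice (knave) says "Eve and I are different types" - this is FALSE (a lie) because Alice is a knave and Eve is a knave.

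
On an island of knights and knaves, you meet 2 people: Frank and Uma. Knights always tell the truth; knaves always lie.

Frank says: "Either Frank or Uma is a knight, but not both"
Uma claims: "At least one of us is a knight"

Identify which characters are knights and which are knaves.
Frank is a knave.
Uma is a knave.

Verification:
- Frank (knave) says "Either Frank or Uma is a knight, but not both" - this is FALSE (a lie) because Frank is a knave and Uma is a knave.
- Uma (knave) says "At least one of us is a knight" - this is FALSE (a lie) because no one is a knight.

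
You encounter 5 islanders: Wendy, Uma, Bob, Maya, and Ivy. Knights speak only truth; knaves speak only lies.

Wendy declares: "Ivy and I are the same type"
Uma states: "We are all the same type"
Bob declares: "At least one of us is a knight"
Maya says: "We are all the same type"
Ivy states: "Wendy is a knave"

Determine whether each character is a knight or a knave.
Wendy is a knave.
Uma is a knave.
Bob is a knight.
Maya is a knave.
Ivy is a knight.

Verification:
- Wendy (knave) says "Ivy and I are the same type" - this is FALSE (a lie) because Wendy is a knave and Ivy is a knight.
- Uma (knave) says "We are all the same type" - this is FALSE (a lie) because Bob and Ivy are knights and Wendy, Uma, and Maya are knaves.
- Bob (knight) says "At least one of us is a knight" - this is TRUE because Bob and Ivy are knights.
- Maya (knave) says "We are all the same type" - this is FALSE (a lie) because Bob and Ivy are knights and Wendy, Uma, and Maya are knaves.
- Ivy (knight) says "Wendy is a knave" - this is TRUE because Wendy is a knave.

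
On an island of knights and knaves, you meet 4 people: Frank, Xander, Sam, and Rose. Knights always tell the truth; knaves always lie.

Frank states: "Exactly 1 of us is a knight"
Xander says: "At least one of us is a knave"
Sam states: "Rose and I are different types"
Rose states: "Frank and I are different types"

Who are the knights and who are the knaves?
Frank is a knave.
Xander is a knight.
Sam is a knight.
Rose is a knave.

Verification:
- Frank (knave) says "Exactly 1 of us is a knight" - this is FALSE (a lie) because there are 2 knights.
- Xander (knight) says "At least one of us is a knave" - this is TRUE because Frank and Rose are knaves.
- Sam (knight) says "Rose and I are different types" - this is TRUE because Sam is a knight and Rose is a knave.
- Rose (knave) says "Frank and I are different types" - this is FALSE (a lie) because Rose is a knave and Frank is a knave.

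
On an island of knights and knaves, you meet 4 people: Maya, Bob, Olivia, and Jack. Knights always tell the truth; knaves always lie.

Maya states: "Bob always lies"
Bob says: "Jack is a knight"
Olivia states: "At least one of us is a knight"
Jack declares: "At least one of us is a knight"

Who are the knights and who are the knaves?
Maya is a knave.
Bob is a knight.
Olivia is a knight.
Jack is a knight.

Verification:
- Maya (knave) says "Bob always lies" - this is FALSE (a lie) because Bob is a knight.
- Bob (knight) says "Jack is a knight" - this is TRUE because Jack is a knight.
- Olivia (knight) says "At least one of us is a knight" - this is TRUE because Bob, Olivia, and Jack are knights.
- Jack (knight) says "At least one of us is a knight" - this is TRUE because Bob, Olivia, and Jack are knights.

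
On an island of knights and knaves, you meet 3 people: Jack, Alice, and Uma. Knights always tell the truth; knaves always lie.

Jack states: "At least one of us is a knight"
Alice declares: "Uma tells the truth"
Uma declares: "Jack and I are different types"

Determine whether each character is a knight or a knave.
Jack is a knave.
Alice is a knave.
Uma is a knave.

Verification:
- Jack (knave) says "At least one of us is a knight" - this is FALSE (a lie) because no one is a knight.
- Alice (knave) says "Uma tells the truth" - this is FALSE (a lie) because Uma is a knave.
- Uma (knave) says "Jack and I are different types" - this is FALSE (a lie) because Uma is a knave and Jack is a knave.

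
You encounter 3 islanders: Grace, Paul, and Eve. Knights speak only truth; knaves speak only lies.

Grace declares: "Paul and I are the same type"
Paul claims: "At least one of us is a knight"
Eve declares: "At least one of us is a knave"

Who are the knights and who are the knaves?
Grace is a knave.
Paul is a knight.
Eve is a knight.

Verification:
- Grace (knave) says "Paul and I are the same type" - this is FALSE (a lie) because Grace is a knave and Paul is a knight.
- Paul (knight) says "At least one of us is a knight" - this is TRUE because Paul and Eve are knights.
- Eve (knight) says "At least one of us is a knave" - this is TRUE because Grace is a knave.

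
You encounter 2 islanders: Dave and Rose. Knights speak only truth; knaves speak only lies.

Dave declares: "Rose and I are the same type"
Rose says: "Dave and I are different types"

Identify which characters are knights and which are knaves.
Dave is a knave.
Rose is a knight.

Verification:
- Dave (knave) says "Rose and I are the same type" - this is FALSE (a lie) because Dave is a knave and Rose is a knight.
- Rose (knight) says "Dave and I are different types" - this is TRUE because Rose is a knight and Dave is a knave.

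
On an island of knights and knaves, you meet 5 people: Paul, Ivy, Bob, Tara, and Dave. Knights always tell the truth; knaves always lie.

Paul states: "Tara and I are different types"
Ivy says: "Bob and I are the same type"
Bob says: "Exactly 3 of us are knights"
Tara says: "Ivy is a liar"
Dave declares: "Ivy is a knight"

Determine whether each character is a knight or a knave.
Paul is a knave.
Ivy is a knight.
Bob is a knight.
Tara is a knave.
Dave is a knight.

Verification:
- Paul (knave) says "Tara and I are different types" - this is FALSE (a lie) because Paul is a knave and Tara is a knave.
- Ivy (knight) says "Bob and I are the same type" - this is TRUE because Ivy is a knight and Bob is a knight.
- Bob (knight) says "Exactly 3 of us are knights" - this is TRUE because there are 3 knights.
- Tara (knave) says "Ivy is a liar" - this is FALSE (a lie) because Ivy is a knight.
- Dave (knight) says "Ivy is a knight" - this is TRUE because Ivy is a knight.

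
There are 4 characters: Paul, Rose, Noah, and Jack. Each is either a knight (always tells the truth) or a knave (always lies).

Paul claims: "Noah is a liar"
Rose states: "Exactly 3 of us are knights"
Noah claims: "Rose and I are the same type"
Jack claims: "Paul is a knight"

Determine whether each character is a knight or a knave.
Paul is a knight.
Rose is a knight.
Noah is a knave.
Jack is a knight.

Verification:
- Paul (knight) says "Noah is a liar" - this is TRUE because Noah is a knave.
- Rose (knight) says "Exactly 3 of us are knights" - this is TRUE because there are 3 knights.
- Noah (knave) says "Rose and I are the same type" - this is FALSE (a lie) because Noah is a knave and Rose is a knight.
- Jack (knight) says "Paul is a knight" - this is TRUE because Paul is a knight.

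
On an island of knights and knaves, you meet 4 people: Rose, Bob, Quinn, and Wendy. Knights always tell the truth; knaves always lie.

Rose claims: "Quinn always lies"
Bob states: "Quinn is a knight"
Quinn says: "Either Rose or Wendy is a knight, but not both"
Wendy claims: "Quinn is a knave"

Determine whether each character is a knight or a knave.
Rose is a knight.
Bob is a knave.
Quinn is a knave.
Wendy is a knight.

Verification:
- Rose (knight) says "Quinn always lies" - this is TRUE because Quinn is a knave.
- Bob (knave) says "Quinn is a knight" - this is FALSE (a lie) because Quinn is a knave.
- Quinn (knave) says "Either Rose or Wendy is a knight, but not both" - this is FALSE (a lie) because Rose is a knight and Wendy is a knight.
- Wendy (knight) says "Quinn is a knave" - this is TRUE because Quinn is a knave.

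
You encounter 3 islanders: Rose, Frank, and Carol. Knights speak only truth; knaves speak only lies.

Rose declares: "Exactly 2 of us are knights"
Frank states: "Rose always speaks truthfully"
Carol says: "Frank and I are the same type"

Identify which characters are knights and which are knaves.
Rose is a knight.
Frank is a knight.
Carol is a knave.

Verification:
- Rose (knight) says "Exactly 2 of us are knights" - this is TRUE because there are 2 knights.
- Frank (knight) says "Rose always speaks truthfully" - this is TRUE because Rose is a knight.
- Carol (knave) says "Frank and I are the same type" - this is FALSE (a lie) because Carol is a knave and Frank is a knight.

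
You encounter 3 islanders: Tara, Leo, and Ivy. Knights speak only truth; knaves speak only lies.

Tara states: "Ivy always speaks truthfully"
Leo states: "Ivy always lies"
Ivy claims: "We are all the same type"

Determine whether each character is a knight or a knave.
Tara is a knave.
Leo is a knight.
Ivy is a knave.

Verification:
- Tara (knave) says "Ivy always speaks truthfully" - this is FALSE (a lie) because Ivy is a knave.
- Leo (knight) says "Ivy always lies" - this is TRUE because Ivy is a knave.
- Ivy (knave) says "We are all the same type" - this is FALSE (a lie) because Leo is a knight and Tara and Ivy are knaves.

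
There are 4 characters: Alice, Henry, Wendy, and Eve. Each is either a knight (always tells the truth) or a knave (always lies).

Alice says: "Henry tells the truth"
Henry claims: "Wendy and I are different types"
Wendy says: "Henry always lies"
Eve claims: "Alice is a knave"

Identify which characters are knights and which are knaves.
Alice is a knight.
Henry is a knight.
Wendy is a knave.
Eve is a knave.

Verification:
- Alice (knight) says "Henry tells the truth" - this is TRUE because Henry is a knight.
- Henry (knight) says "Wendy and I are different types" - this is TRUE because Henry is a knight and Wendy is a knave.
- Wendy (knave) says "Henry always lies" - this is FALSE (a lie) because Henry is a knight.
- Eve (knave) says "Alice is a knave" - this is FALSE (a lie) because Alice is a knight.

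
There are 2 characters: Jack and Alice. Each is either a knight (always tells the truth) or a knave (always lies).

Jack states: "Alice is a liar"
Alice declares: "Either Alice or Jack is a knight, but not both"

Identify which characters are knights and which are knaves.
Jack is a knave.
Alice is a knight.

Verification:
- Jack (knave) says "Alice is a liar" - this is FALSE (a lie) because Alice is a knight.
- Alice (knight) says "Either Alice or Jack is a knight, but not both" - this is TRUE because Alice is a knight and Jack is a knave.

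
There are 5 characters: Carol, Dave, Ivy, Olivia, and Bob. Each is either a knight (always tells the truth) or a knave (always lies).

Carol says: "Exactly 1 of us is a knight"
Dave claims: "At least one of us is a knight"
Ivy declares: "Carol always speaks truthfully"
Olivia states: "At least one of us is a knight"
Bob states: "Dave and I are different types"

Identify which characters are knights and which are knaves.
Carol is a knave.
Dave is a knave.
Ivy is a knave.
Olivia is a knave.
Bob is a knave.

Verification:
- Carol (knave) says "Exactly 1 of us is a knight" - this is FALSE (a lie) because there are 0 knights.
- Dave (knave) says "At least one of us is a knight" - this is FALSE (a lie) because no one is a knight.
- Ivy (knave) says "Carol always speaks truthfully" - this is FALSE (a lie) because Carol is a knave.
- Olivia (knave) says "At least one of us is a knight" - this is FALSE (a lie) because no one is a knight.
- Bob (knave) says "Dave and I are different types" - this is FALSE (a lie) because Bob is a knave and Dave is a knave.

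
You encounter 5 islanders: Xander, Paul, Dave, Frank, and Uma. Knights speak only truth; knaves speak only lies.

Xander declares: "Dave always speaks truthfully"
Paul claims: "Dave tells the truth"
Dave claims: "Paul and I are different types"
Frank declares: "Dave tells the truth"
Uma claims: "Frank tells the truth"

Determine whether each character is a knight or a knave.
Xander is a knave.
Paul is a knave.
Dave is a knave.
Frank is a knave.
Uma is a knave.

Verification:
- Xander (knave) says "Dave always speaks truthfully" - this is FALSE (a lie) because Dave is a knave.
- Paul (knave) says "Dave tells the truth" - this is FALSE (a lie) because Dave is a knave.
- Dave (knave) says "Paul and I are different types" - this is FALSE (a lie) because Dave is a knave and Paul is a knave.
- Frank (knave) says "Dave tells the truth" - this is FALSE (a lie) because Dave is a knave.
- Uma (knave) says "Frank tells the truth" - this is FALSE (a lie) because Frank is a knave.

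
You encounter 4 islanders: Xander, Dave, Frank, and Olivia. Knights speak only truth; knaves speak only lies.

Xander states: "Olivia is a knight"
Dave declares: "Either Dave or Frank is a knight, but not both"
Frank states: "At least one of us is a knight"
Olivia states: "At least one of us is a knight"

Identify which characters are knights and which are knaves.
Xander is a knave.
Dave is a knave.
Frank is a knave.
Olivia is a knave.

Verification:
- Xander (knave) says "Olivia is a knight" - this is FALSE (a lie) because Olivia is a knave.
- Dave (knave) says "Either Dave or Frank is a knight, but not both" - this is FALSE (a lie) because Dave is a knave and Frank is a knave.
- Frank (knave) says "At least one of us is a knight" - this is FALSE (a lie) because no one is a knight.
- Olivia (knave) says "At least one of us is a knight" - this is FALSE (a lie) because no one is a knight.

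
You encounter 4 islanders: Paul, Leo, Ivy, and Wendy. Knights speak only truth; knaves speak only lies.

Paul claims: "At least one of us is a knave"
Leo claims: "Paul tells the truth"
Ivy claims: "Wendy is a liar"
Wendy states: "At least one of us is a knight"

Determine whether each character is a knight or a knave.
Paul is a knight.
Leo is a knight.
Ivy is a knave.
Wendy is a knight.

Verification:
- Paul (knight) says "At least one of us is a knave" - this is TRUE because Ivy is a knave.
- Leo (knight) says "Paul tells the truth" - this is TRUE because Paul is a knight.
- Ivy (knave) says "Wendy is a liar" - this is FALSE (a lie) because Wendy is a knight.
- Wendy (knight) says "At least one of us is a knight" - this is TRUE because Paul, Leo, and Wendy are knights.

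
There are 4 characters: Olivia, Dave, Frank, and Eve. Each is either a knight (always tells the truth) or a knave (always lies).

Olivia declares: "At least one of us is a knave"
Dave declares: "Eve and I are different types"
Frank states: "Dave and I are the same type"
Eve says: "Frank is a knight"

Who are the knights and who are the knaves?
Olivia is a knight.
Dave is a knight.
Frank is a knave.
Eve is a knave.

Verification:
- Olivia (knight) says "At least one of us is a knave" - this is TRUE because Frank and Eve are knaves.
- Dave (knight) says "Eve and I are different types" - this is TRUE because Dave is a knight and Eve is a knave.
- Frank (knave) says "Dave and I are the same type" - this is FALSE (a lie) because Frank is a knave and Dave is a knight.
- Eve (knave) says "Frank is a knight" - this is FALSE (a lie) because Frank is a knave.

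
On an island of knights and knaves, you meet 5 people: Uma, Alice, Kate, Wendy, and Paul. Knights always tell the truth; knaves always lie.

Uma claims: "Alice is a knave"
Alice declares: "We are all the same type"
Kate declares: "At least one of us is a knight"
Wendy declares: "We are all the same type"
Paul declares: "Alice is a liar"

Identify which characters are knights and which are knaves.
Uma is a knight.
Alice is a knave.
Kate is a knight.
Wendy is a knave.
Paul is a knight.

Verification:
- Uma (knight) says "Alice is a knave" - this is TRUE because Alice is a knave.
- Alice (knave) says "We are all the same type" - this is FALSE (a lie) because Uma, Kate, and Paul are knights and Alice and Wendy are knaves.
- Kate (knight) says "At least one of us is a knight" - this is TRUE because Uma, Kate, and Paul are knights.
- Wendy (knave) says "We are all the same type" - this is FALSE (a lie) because Uma, Kate, and Paul are knights and Alice and Wendy are knaves.
- Paul (knight) says "Alice is a liar" - this is TRUE because Alice is a knave.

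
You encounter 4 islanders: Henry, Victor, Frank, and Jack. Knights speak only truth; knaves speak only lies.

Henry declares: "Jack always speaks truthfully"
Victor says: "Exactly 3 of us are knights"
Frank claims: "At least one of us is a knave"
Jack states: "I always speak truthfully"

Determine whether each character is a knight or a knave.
Henry is a knave.
Victor is a knave.
Frank is a knight.
Jack is a knave.

Verification:
- Henry (knave) says "Jack always speaks truthfully" - this is FALSE (a lie) because Jack is a knave.
- Victor (knave) says "Exactly 3 of us are knights" - this is FALSE (a lie) because there are 1 knights.
- Frank (knight) says "At least one of us is a knave" - this is TRUE because Henry, Victor, and Jack are knaves.
- Jack (knave) says "I always speak truthfully" - this is FALSE (a lie) because Jack is a knave.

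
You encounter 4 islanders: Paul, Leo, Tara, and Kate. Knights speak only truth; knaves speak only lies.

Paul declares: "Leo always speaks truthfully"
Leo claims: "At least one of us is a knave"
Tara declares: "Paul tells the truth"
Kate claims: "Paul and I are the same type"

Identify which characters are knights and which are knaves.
Paul is a knight.
Leo is a knight.
Tara is a knight.
Kate is a knave.

Verification:
- Paul (knight) says "Leo always speaks truthfully" - this is TRUE because Leo is a knight.
- Leo (knight) says "At least one of us is a knave" - this is TRUE because Kate is a knave.
- Tara (knight) says "Paul tells the truth" - this is TRUE because Paul is a knight.
- Kate (knave) says "Paul and I are the same type" - this is FALSE (a lie) because Kate is a knave and Paul is a knight.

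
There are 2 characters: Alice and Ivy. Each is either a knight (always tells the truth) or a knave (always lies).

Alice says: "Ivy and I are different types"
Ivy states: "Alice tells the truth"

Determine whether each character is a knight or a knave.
Alice is a knave.
Ivy is a knave.

Verification:
- Alice (knave) says "Ivy and I are different types" - this is FALSE (a lie) because Alice is a knave and Ivy is a knave.
- Ivy (knave) says "Alice tells the truth" - this is FALSE (a lie) because Alice is a knave.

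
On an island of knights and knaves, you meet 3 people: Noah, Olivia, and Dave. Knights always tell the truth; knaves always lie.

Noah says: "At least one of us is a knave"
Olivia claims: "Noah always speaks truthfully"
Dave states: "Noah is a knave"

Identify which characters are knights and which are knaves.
Noah is a knight.
Olivia is a knight.
Dave is a knave.

Verification:
- Noah (knight) says "At least one of us is a knave" - this is TRUE because Dave is a knave.
- Olivia (knight) says "Noah always speaks truthfully" - this is TRUE because Noah is a knight.
- Dave (knave) says "Noah is a knave" - this is FALSE (a lie) because Noah is a knight.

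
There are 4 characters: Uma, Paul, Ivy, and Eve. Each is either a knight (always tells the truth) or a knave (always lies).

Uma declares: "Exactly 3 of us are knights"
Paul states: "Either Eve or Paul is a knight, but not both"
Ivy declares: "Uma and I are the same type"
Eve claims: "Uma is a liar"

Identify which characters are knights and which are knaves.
Uma is a knight.
Paul is a knight.
Ivy is a knight.
Eve is a knave.

Verification:
- Uma (knight) says "Exactly 3 of us are knights" - this is TRUE because there are 3 knights.
- Paul (knight) says "Either Eve or Paul is a knight, but not both" - this is TRUE because Eve is a knave and Paul is a knight.
- Ivy (knight) says "Uma and I are the same type" - this is TRUE because Ivy is a knight and Uma is a knight.
- Eve (knave) says "Uma is a liar" - this is FALSE (a lie) because Uma is a knight.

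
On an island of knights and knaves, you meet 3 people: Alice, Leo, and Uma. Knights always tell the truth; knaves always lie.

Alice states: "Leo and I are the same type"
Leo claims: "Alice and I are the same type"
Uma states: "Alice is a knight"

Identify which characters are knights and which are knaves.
Alice is a knight.
Leo is a knight.
Uma is a knight.

Verification:
- Alice (knight) says "Leo and I are the same type" - this is TRUE because Alice is a knight and Leo is a knight.
- Leo (knight) says "Alice and I are the same type" - this is TRUE because Leo is a knight and Alice is a knight.
- Uma (knight) says "Alice is a knight" - this is TRUE because Alice is a knight.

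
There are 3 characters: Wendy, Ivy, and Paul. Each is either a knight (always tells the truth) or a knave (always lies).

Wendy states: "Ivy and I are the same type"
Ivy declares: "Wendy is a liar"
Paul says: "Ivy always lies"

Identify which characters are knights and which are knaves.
Wendy is a knave.
Ivy is a knight.
Paul is a knave.

Verification:
- Wendy (knave) says "Ivy and I are the same type" - this is FALSE (a lie) because Wendy is a knave and Ivy is a knight.
- Ivy (knight) says "Wendy is a liar" - this is TRUE because Wendy is a knave.
- Paul (knave) says "Ivy always lies" - this is FALSE (a lie) because Ivy is a knight.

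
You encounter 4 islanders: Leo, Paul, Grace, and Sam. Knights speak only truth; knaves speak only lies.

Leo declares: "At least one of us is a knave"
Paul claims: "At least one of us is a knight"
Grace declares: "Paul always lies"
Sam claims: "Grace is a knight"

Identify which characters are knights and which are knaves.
Leo is a knight.
Paul is a knight.
Grace is a knave.
Sam is a knave.

Verification:
- Leo (knight) says "At least one of us is a knave" - this is TRUE because Grace and Sam are knaves.
- Paul (knight) says "At least one of us is a knight" - this is TRUE because Leo and Paul are knights.
- Grace (knave) says "Paul always lies" - this is FALSE (a lie) because Paul is a knight.
- Sam (knave) says "Grace is a knight" - this is FALSE (a lie) because Grace is a knave.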